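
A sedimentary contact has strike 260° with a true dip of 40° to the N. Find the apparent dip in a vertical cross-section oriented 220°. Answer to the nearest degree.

Angle between strike (260°) and section (220°): β = 40°.
tan(apparent dip) = tan 40° · sin 40° = 0.5394
apparent dip = arctan 0.5394 = 28.34°

28°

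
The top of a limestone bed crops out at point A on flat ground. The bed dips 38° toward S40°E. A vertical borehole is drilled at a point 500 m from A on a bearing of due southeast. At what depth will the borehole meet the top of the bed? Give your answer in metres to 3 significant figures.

389 m

The hole lies 5° from the dip direction, so the down-dip offset is 500 × cos 5° = 498.10 m.
Depth = down-dip offset × tan(dip) = 498.10 × tan 38° = 498.10 × 0.7813
Depth = 389.16 m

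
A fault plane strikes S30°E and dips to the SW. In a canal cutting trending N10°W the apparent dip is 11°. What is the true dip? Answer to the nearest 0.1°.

29.6°

β = acute angle between strike S30°E and section N10°W = 20°.
tan δ = tan α / sin β = tan 11° / sin 20° = 0.1944 / 0.3420 = 0.5683
true dip = arctan 0.5683 = 29.61°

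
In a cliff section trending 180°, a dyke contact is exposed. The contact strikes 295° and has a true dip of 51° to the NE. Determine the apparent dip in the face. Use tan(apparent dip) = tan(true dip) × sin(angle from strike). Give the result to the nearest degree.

48°

The section lies 65° from the strike.
tan(apparent dip) = tan 51° · sin 65° = 1.1192
α = arctan(1.1192) = 48.22°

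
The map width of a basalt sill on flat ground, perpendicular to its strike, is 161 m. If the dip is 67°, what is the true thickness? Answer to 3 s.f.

True thickness t = w · sin(dip) = 161 × sin 67°
t = 161 × 0.9205 = 148.201 m

148 m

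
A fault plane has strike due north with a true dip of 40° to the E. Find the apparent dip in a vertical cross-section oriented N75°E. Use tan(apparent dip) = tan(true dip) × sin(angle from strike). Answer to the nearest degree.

The strike is due north and the section trends N75°E; the acute angle between them is β = 75°.
tan α = tan 40° × sin 75° = 0.8391 × 0.9659 = 0.8105
apparent dip = arctan 0.8105 = 39.03°

39°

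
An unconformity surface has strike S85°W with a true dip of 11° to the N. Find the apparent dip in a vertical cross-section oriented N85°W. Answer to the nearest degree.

The section lies 10° from the strike.
tan(apparent dip) = tan 11° · sin 10° = 0.0338
α = arctan(0.0338) = 1.93°

2°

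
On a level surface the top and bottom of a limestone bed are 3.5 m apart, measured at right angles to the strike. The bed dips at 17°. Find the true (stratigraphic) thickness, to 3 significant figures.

True thickness t = w · sin(dip) = 3.5 × sin 17°
t = 3.5 × 0.2924 = 1.023 m

1.02 m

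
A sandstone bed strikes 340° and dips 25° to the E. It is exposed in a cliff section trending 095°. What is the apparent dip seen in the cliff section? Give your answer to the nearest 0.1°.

Angle between strike (340°) and section (095°): β = 65°.
tan α = tan 25° × sin 65° = 0.4663 × 0.9063 = 0.4226
α = arctan(0.4226) = 22.91°

22.9°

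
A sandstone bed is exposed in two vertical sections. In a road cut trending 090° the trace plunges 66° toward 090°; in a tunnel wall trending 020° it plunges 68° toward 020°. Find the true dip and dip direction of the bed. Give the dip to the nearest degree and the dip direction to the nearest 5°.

true dip 71°, dip direction 050°

Represent each trace as a vector plunging at its apparent dip toward its trend (east-north-up frame): v₁ = (0.407, 0.000, -0.914), v₂ = (0.128, 0.352, -0.927).
The plane normal is n = v₁ × v₂ ∝ (0.322, 0.260, 0.143).
tan δ = √(n_x²+n_y²)/n_z = 0.414/0.143, so δ = 70.9°.
The horizontal component of n points toward azimuth atan2(n_x, n_y) = 51°, the dip direction.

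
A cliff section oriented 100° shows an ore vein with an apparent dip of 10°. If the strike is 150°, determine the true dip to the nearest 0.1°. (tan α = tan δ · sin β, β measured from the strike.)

13.0°

The section is 50° from the strike.
tan(true dip) = tan 10° / sin 50° = 0.2302
true dip = arctan 0.2302 = 12.96°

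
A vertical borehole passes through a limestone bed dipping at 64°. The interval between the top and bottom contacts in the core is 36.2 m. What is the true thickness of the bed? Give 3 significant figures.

15.9 m

True thickness t = h · cos(dip) = 36.2 × cos 64°
t = 36.2 × 0.4384 = 15.869 m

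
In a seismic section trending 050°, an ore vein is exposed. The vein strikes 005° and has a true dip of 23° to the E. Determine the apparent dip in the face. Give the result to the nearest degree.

The strike is 005° and the section trends 050°; the acute angle between them is β = 45°.
tan α = tan 23° × sin 45° = 0.4245 × 0.7071 = 0.3001
α = arctan(0.3001) = 16.71°

17°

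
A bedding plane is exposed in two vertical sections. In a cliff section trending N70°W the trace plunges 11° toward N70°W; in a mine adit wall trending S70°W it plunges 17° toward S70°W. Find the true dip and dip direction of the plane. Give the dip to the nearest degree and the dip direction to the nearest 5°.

The two traces are lines in the plane: v₁ = (sin 290°·cos 11°, cos 290°·cos 11°, −sin 11°), v₂ = (sin 250°·cos 17°, cos 250°·cos 17°, −sin 17°).
n = v₁ × v₂ = (-0.161, -0.098, 0.603) (taken with n_z > 0).
Dip δ = arctan(|n_h|/n_z) = arctan(0.188/0.603) = 17.3°.
Dip direction = azimuth of (n_x, n_y) = atan2(-0.161, -0.098) = 239°.

true dip 17°, dip direction 240°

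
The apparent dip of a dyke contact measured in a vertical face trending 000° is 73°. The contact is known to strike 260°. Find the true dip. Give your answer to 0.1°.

β = acute angle between strike 260° and section 000° = 80°.
tan δ = tan α / sin β = tan 73° / sin 80° = 3.2709 / 0.9848 = 3.3213
δ = arctan(3.3213) = 73.24°

73.2°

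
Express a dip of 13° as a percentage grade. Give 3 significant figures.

23.1%

grade % = 100 × tan 13° = 100 × 0.2309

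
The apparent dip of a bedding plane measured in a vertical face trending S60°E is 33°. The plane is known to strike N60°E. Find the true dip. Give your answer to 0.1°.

The section is 60° from the strike.
tan δ = tan α / sin β = tan 33° / sin 60° = 0.6494 / 0.8660 = 0.7499
true dip = arctan 0.7499 = 36.87°

36.9°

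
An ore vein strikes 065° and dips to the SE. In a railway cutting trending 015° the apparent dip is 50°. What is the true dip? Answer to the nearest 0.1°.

β = acute angle between strike 065° and section 015° = 50°.
tan δ = tan α / sin β = tan 50° / sin 50° = 1.1918 / 0.7660 = 1.5557
true dip = arctan 1.5557 = 57.27°

57.3°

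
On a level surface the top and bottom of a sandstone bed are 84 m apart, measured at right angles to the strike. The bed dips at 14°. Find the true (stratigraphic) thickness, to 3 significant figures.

20.3 m

True thickness t = w · sin(dip) = 84 × sin 14°
t = 84 × 0.2419 = 20.321 m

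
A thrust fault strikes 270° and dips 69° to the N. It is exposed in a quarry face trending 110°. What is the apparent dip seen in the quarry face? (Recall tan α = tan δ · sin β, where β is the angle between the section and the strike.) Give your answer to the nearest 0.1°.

41.7°

The strike is 270° and the section trends 110°; the acute angle between them is β = 20°.
tan(apparent dip) = tan 69° · sin 20° = 0.8910
α = arctan(0.8910) = 41.70°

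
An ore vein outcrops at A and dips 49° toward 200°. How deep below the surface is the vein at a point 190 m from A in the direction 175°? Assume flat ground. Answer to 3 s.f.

The hole lies 25° from the dip direction, so the down-dip offset is 190 × cos 25° = 172.20 m.
Depth = down-dip offset × tan(dip) = 172.20 × tan 49° = 172.20 × 1.1504
Depth = 198.09 m

198 m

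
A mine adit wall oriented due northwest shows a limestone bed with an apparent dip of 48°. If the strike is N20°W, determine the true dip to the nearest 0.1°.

β = acute angle between strike N20°W and section due northwest = 25°.
tan(true dip) = tan 48° / sin 25° = 2.6279
δ = arctan(2.6279) = 69.17°

69.2°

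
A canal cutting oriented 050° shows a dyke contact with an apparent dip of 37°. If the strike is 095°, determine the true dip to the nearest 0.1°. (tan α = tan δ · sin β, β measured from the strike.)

The section is 45° from the strike.
tan(true dip) = tan 37° / sin 45° = 1.0657
δ = arctan(1.0657) = 46.82°

46.8°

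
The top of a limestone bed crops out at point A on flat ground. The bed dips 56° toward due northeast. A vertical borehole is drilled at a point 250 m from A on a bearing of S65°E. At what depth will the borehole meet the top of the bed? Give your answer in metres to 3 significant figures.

The hole lies 70° from the dip direction, so the down-dip offset is 250 × cos 70° = 85.51 m.
Depth = down-dip offset × tan(dip) = 85.51 × tan 56° = 85.51 × 1.4826
Depth = 126.77 m

127 m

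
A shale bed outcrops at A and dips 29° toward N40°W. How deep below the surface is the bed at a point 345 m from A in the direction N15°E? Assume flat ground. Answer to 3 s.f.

110 m

The hole lies 55° from the dip direction, so the down-dip offset is 345 × cos 55° = 197.88 m.
Depth = down-dip offset × tan(dip) = 197.88 × tan 29° = 197.88 × 0.5543
Depth = 109.69 m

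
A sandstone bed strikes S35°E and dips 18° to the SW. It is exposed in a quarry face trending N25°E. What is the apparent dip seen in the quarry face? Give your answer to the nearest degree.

The strike is S35°E and the section trends N25°E; the acute angle between them is β = 60°.
tan α = tan 18° × sin 60° = 0.3249 × 0.8660 = 0.2814
α = arctan(0.2814) = 15.72°

16°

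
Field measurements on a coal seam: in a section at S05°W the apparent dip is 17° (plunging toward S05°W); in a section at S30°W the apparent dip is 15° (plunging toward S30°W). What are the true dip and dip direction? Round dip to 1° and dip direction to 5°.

true dip 17°, dip direction 180°

The two traces are lines in the plane: v₁ = (sin 185°·cos 17°, cos 185°·cos 17°, −sin 17°), v₂ = (sin 210°·cos 15°, cos 210°·cos 15°, −sin 15°).
n = v₁ × v₂ = (-0.002, -0.120, 0.390) (taken with n_z > 0).
Dip δ = arctan(|n_h|/n_z) = arctan(0.120/0.390) = 17.0°.
Dip direction = azimuth of (n_x, n_y) = atan2(-0.002, -0.120) = 181°.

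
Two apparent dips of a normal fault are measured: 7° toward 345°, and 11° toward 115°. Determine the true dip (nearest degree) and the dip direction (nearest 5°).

true dip 21°, dip direction 055°

The two traces are lines in the plane: v₁ = (sin 345°·cos 7°, cos 345°·cos 7°, −sin 7°), v₂ = (sin 115°·cos 11°, cos 115°·cos 11°, −sin 11°).
n = v₁ × v₂ = (0.233, 0.157, 0.746) (taken with n_z > 0).
tan δ = √(n_x²+n_y²)/n_z = 0.282/0.746, so δ = 20.7°.
The horizontal component of n points toward azimuth atan2(n_x, n_y) = 56°, the dip direction.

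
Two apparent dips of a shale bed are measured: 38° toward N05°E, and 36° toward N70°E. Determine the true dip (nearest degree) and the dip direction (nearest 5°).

Represent each trace as a vector plunging at its apparent dip toward its trend (east-north-up frame): v₁ = (0.069, 0.785, -0.616), v₂ = (0.760, 0.277, -0.588).
n = v₁ × v₂ = (0.291, 0.428, 0.578) (taken with n_z > 0).
Dip δ = arctan(|n_h|/n_z) = arctan(0.517/0.578) = 41.8°.
The horizontal component of n points toward azimuth atan2(n_x, n_y) = 34°, the dip direction.

true dip 42°, dip direction 035°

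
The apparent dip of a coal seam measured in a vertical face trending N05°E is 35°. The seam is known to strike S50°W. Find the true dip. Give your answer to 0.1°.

44.7°

β = acute angle between strike S50°W and section N05°E = 45°.
tan δ = tan α / sin β = tan 35° / sin 45° = 0.7002 / 0.7071 = 0.9902
true dip = arctan 0.9902 = 44.72°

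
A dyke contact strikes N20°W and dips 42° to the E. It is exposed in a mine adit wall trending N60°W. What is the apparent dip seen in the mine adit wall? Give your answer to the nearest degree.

30°

The section lies 40° from the strike.
tan α = tan 42° × sin 40° = 0.9004 × 0.6428 = 0.5788
apparent dip = arctan 0.5788 = 30.06°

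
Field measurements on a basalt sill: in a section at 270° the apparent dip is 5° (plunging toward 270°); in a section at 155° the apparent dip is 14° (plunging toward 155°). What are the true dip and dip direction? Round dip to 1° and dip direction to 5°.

true dip 18°, dip direction 195°

Represent each trace as a vector plunging at its apparent dip toward its trend (east-north-up frame): v₁ = (-0.996, -0.000, -0.087), v₂ = (0.410, -0.879, -0.242).
The plane normal is n = v₁ × v₂ ∝ (-0.077, -0.277, 0.876).
True dip = arccos(n_z / |n|) = arccos(0.9503) = 18.1°.
The horizontal component of n points toward azimuth atan2(n_x, n_y) = 195°, the dip direction.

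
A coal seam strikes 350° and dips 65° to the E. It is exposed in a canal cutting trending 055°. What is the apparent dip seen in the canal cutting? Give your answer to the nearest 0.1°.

62.8°

The strike is 350° and the section trends 055°; the acute angle between them is β = 65°.
tan(apparent dip) = tan 65° · sin 65° = 1.9436
apparent dip = arctan 1.9436 = 62.77°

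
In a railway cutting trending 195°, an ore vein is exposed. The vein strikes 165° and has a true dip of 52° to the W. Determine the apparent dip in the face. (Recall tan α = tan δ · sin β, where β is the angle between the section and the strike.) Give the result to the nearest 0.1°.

32.6°

The section lies 30° from the strike.
tan(apparent dip) = tan 52° · sin 30° = 0.6400
apparent dip = arctan 0.6400 = 32.62°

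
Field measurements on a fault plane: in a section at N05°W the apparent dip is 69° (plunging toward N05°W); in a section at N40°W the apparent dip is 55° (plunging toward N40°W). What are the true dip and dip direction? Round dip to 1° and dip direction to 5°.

true dip 71°, dip direction 020°

The two traces are lines in the plane: v₁ = (sin 355°·cos 69°, cos 355°·cos 69°, −sin 69°), v₂ = (sin 320°·cos 55°, cos 320°·cos 55°, −sin 55°).
The plane normal is n = v₁ × v₂ ∝ (0.118, 0.319, 0.118).
tan δ = √(n_x²+n_y²)/n_z = 0.340/0.118, so δ = 70.9°.
The horizontal component of n points toward azimuth atan2(n_x, n_y) = 20°, the dip direction.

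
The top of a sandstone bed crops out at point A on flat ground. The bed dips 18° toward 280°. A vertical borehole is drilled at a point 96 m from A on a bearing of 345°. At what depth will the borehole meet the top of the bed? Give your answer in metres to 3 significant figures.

The hole lies 65° from the dip direction, so the down-dip offset is 96 × cos 65° = 40.57 m.
Depth = down-dip offset × tan(dip) = 40.57 × tan 18° = 40.57 × 0.3249
Depth = 13.18 m

13.2 m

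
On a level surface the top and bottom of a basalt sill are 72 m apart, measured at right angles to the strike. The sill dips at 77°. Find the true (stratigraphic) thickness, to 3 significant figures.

70.2 m

True thickness t = w · sin(dip) = 72 × sin 77°
t = 72 × 0.9744 = 70.155 m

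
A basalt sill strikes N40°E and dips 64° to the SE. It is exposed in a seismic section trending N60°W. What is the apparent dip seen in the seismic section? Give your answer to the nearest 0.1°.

63.7°

The section lies 80° from the strike.
tan(apparent dip) = tan 64° · sin 80° = 2.0192
apparent dip = arctan 2.0192 = 63.65°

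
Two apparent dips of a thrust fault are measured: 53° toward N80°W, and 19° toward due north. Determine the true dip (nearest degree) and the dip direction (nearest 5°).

true dip 53°, dip direction 285°

Each apparent-dip line lies in the plane. As unit vectors (x east, y north, z up), v₁ plunges 53°→N80°W and v₂ plunges 19°→due north.
The plane normal is n = v₁ × v₂ ∝ (-0.721, 0.193, 0.560).
tan δ = √(n_x²+n_y²)/n_z = 0.746/0.560, so δ = 53.1°.
The horizontal component of n points toward azimuth atan2(n_x, n_y) = 285°, the dip direction.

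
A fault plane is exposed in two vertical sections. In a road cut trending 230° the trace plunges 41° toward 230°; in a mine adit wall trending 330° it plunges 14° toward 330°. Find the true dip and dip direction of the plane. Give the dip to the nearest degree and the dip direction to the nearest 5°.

Each apparent-dip line lies in the plane. As unit vectors (x east, y north, z up), v₁ plunges 41°→230° and v₂ plunges 14°→330°.
n = v₁ × v₂ = (-0.669, -0.178, 0.721) (taken with n_z > 0).
True dip = arccos(n_z / |n|) = arccos(0.7215) = 43.8°.
The horizontal component of n points toward azimuth atan2(n_x, n_y) = 255°, the dip direction.

true dip 44°, dip direction 255°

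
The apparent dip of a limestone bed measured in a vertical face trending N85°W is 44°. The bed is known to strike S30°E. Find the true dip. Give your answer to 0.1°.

49.7°

The section is 55° from the strike.
tan(true dip) = tan 44° / sin 55° = 1.1789
true dip = arctan 1.1789 = 49.69°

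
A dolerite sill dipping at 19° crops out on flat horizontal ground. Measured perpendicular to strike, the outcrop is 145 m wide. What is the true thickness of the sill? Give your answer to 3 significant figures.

True thickness t = w · sin(dip) = 145 × sin 19°
t = 145 × 0.3256 = 47.207 m

47.2 m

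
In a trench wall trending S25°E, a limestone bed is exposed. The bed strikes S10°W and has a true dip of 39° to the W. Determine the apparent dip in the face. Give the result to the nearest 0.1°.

Angle between strike (S10°W) and section (S25°E): β = 35°.
tan(apparent dip) = tan 39° · sin 35° = 0.4645
α = arctan(0.4645) = 24.91°

24.9°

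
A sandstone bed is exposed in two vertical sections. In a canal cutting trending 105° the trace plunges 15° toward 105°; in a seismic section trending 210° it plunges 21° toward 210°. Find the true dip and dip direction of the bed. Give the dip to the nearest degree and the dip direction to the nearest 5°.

Represent each trace as a vector plunging at its apparent dip toward its trend (east-north-up frame): v₁ = (0.933, -0.250, -0.259), v₂ = (-0.467, -0.809, -0.358).
n = v₁ × v₂ = (0.120, -0.455, 0.871) (taken with n_z > 0).
True dip = arccos(n_z / |n|) = arccos(0.8798) = 28.4°.
Dip direction = atan2(0.120, -0.455) = 165° (azimuth of n's horizontal projection).

true dip 28°, dip direction 165°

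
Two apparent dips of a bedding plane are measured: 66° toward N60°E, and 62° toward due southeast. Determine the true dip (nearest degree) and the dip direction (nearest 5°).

Each apparent-dip line lies in the plane. As unit vectors (x east, y north, z up), v₁ plunges 66°→N60°E and v₂ plunges 62°→due southeast.
n = v₁ × v₂ = (0.483, -0.008, 0.184) (taken with n_z > 0).
tan δ = √(n_x²+n_y²)/n_z = 0.483/0.184, so δ = 69.1°.
The horizontal component of n points toward azimuth atan2(n_x, n_y) = 91°, the dip direction.

true dip 69°, dip direction 090°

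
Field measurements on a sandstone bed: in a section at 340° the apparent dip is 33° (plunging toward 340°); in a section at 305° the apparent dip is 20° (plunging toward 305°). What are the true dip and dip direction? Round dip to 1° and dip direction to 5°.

true dip 35°, dip direction 005°

The two traces are lines in the plane: v₁ = (sin 340°·cos 33°, cos 340°·cos 33°, −sin 33°), v₂ = (sin 305°·cos 20°, cos 305°·cos 20°, −sin 20°).
n = v₁ × v₂ = (0.024, 0.321, 0.452) (taken with n_z > 0).
tan δ = √(n_x²+n_y²)/n_z = 0.322/0.452, so δ = 35.5°.
Dip direction = azimuth of (n_x, n_y) = atan2(0.024, 0.321) = 4°.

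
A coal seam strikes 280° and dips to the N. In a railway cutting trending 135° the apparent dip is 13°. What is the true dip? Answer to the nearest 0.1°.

21.9°

The section is 35° from the strike.
tan δ = tan α / sin β = tan 13° / sin 35° = 0.2309 / 0.5736 = 0.4025
true dip = arctan 0.4025 = 21.93°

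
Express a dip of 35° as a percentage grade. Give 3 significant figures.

grade % = 100 × tan 35° = 100 × 0.7002

70.0%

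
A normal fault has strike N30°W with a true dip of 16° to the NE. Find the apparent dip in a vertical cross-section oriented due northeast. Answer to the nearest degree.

The section lies 75° from the strike.
tan(apparent dip) = tan 16° · sin 75° = 0.2770
apparent dip = arctan 0.2770 = 15.48°

15°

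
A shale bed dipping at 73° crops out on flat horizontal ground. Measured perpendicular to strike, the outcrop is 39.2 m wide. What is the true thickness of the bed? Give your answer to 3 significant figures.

37.5 m

True thickness t = w · sin(dip) = 39.2 × sin 73°
t = 39.2 × 0.9563 = 37.487 m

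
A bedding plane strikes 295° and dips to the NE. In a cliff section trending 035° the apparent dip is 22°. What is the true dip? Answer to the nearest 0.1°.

22.3°

β = acute angle between strike 295° and section 035° = 80°.
tan δ = tan α / sin β = tan 22° / sin 80° = 0.4040 / 0.9848 = 0.4103
true dip = arctan 0.4103 = 22.31°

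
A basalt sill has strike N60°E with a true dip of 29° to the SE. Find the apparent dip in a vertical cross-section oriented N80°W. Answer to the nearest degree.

Angle between strike (N60°E) and section (N80°W): β = 40°.
tan α = tan 29° × sin 40° = 0.5543 × 0.6428 = 0.3563
α = arctan(0.3563) = 19.61°

20°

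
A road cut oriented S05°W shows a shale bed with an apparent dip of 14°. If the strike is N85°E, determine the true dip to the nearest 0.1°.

β = acute angle between strike N85°E and section S05°W = 80°.
tan(true dip) = tan 14° / sin 80° = 0.2532
δ = arctan(0.2532) = 14.21°

14.2°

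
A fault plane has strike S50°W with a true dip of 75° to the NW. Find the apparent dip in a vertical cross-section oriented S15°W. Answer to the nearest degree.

The section lies 35° from the strike.
tan α = tan 75° × sin 35° = 3.7321 × 0.5736 = 2.1406
α = arctan(2.1406) = 64.96°

65°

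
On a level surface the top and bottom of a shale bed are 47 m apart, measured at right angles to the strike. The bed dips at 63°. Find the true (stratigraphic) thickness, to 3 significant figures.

True thickness t = w · sin(dip) = 47 × sin 63°
t = 47 × 0.8910 = 41.877 m

41.9 m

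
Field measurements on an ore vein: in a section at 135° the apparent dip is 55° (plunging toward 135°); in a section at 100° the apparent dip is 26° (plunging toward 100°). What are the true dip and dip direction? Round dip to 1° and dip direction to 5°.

true dip 62°, dip direction 175°

Each apparent-dip line lies in the plane. As unit vectors (x east, y north, z up), v₁ plunges 55°→135° and v₂ plunges 26°→100°.
The plane normal is n = v₁ × v₂ ∝ (0.050, -0.547, 0.296).
Dip δ = arctan(|n_h|/n_z) = arctan(0.550/0.296) = 61.7°.
The horizontal component of n points toward azimuth atan2(n_x, n_y) = 175°, the dip direction.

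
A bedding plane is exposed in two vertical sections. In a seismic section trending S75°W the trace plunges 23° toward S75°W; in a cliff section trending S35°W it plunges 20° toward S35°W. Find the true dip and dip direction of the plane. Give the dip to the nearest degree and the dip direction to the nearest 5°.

The two traces are lines in the plane: v₁ = (sin 255°·cos 23°, cos 255°·cos 23°, −sin 23°), v₂ = (sin 215°·cos 20°, cos 215°·cos 20°, −sin 20°).
The plane normal is n = v₁ × v₂ ∝ (-0.219, -0.094, 0.556).
True dip = arccos(n_z / |n|) = arccos(0.9191) = 23.2°.
Dip direction = azimuth of (n_x, n_y) = atan2(-0.219, -0.094) = 247°.

true dip 23°, dip direction 245°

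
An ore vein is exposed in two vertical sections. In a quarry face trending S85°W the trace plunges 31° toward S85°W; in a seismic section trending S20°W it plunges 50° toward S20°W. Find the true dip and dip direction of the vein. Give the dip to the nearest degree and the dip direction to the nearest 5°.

Each apparent-dip line lies in the plane. As unit vectors (x east, y north, z up), v₁ plunges 31°→S85°W and v₂ plunges 50°→S20°W.
The plane normal is n = v₁ × v₂ ∝ (-0.254, -0.541, 0.499).
tan δ = √(n_x²+n_y²)/n_z = 0.598/0.499, so δ = 50.1°.
Dip direction = atan2(-0.254, -0.541) = 205° (azimuth of n's horizontal projection).

true dip 50°, dip direction 205°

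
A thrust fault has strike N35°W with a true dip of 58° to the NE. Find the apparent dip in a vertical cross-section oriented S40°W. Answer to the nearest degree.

The strike is N35°W and the section trends S40°W; the acute angle between them is β = 75°.
tan(apparent dip) = tan 58° · sin 75° = 1.5458
α = arctan(1.5458) = 57.10°

57°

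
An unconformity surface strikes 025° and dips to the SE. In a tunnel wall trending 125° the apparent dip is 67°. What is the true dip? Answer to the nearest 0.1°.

67.3°

The section is 80° from the strike.
tan δ = tan α / sin β = tan 67° / sin 80° = 2.3559 / 0.9848 = 2.3922
true dip = arctan 2.3922 = 67.31°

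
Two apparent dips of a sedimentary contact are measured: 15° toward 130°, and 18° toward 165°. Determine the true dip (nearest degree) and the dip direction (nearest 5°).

true dip 18°, dip direction 165°

Each apparent-dip line lies in the plane. As unit vectors (x east, y north, z up), v₁ plunges 15°→130° and v₂ plunges 18°→165°.
The plane normal is n = v₁ × v₂ ∝ (0.046, -0.165, 0.527).
Dip δ = arctan(|n_h|/n_z) = arctan(0.171/0.527) = 18.0°.
Dip direction = azimuth of (n_x, n_y) = atan2(0.046, -0.165) = 164°.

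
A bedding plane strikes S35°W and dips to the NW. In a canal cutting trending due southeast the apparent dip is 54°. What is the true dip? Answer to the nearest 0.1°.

54.4°

β = acute angle between strike S35°W and section due southeast = 80°.
tan δ = tan α / sin β = tan 54° / sin 80° = 1.3764 / 0.9848 = 1.3976
true dip = arctan 1.3976 = 54.42°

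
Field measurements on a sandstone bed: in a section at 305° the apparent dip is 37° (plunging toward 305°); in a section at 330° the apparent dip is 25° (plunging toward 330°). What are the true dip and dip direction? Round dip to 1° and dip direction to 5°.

true dip 42°, dip direction 270°

Each apparent-dip line lies in the plane. As unit vectors (x east, y north, z up), v₁ plunges 37°→305° and v₂ plunges 25°→330°.
n = v₁ × v₂ = (-0.279, 0.004, 0.306) (taken with n_z > 0).
True dip = arccos(n_z / |n|) = arccos(0.7391) = 42.3°.
Dip direction = azimuth of (n_x, n_y) = atan2(-0.279, 0.004) = 271°.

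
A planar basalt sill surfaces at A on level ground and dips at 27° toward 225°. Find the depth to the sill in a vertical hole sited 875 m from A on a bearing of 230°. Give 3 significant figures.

The hole lies 5° from the dip direction, so the down-dip offset is 875 × cos 5° = 871.67 m.
Depth = down-dip offset × tan(dip) = 871.67 × tan 27° = 871.67 × 0.5095
Depth = 444.14 m

444 m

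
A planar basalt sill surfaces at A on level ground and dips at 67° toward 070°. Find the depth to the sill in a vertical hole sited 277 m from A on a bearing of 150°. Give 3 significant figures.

The hole lies 80° from the dip direction, so the down-dip offset is 277 × cos 80° = 48.10 m.
Depth = down-dip offset × tan(dip) = 48.10 × tan 67° = 48.10 × 2.3559
Depth = 113.32 m

113 m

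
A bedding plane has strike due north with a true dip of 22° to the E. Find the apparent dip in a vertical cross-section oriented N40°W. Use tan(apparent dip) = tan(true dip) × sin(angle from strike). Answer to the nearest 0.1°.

The section lies 40° from the strike.
tan(apparent dip) = tan 22° · sin 40° = 0.2597
apparent dip = arctan 0.2597 = 14.56°

14.6°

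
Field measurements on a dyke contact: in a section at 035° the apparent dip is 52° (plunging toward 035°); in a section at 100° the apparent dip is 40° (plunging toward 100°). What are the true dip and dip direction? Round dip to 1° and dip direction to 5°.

The two traces are lines in the plane: v₁ = (sin 35°·cos 52°, cos 35°·cos 52°, −sin 52°), v₂ = (sin 100°·cos 40°, cos 100°·cos 40°, −sin 40°).
n = v₁ × v₂ = (0.429, 0.367, 0.427) (taken with n_z > 0).
Dip δ = arctan(|n_h|/n_z) = arctan(0.565/0.427) = 52.9°.
The horizontal component of n points toward azimuth atan2(n_x, n_y) = 49°, the dip direction.

true dip 53°, dip direction 050°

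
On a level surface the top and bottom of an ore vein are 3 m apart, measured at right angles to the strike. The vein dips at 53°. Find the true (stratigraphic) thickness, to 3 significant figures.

True thickness t = w · sin(dip) = 3 × sin 53°
t = 3 × 0.7986 = 2.396 m

2.40 m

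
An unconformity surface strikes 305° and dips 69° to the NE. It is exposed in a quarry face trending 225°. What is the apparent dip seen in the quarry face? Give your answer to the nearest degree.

69°

The strike is 305° and the section trends 225°; the acute angle between them is β = 80°.
tan(apparent dip) = tan 69° · sin 80° = 2.5655
α = arctan(2.5655) = 68.70°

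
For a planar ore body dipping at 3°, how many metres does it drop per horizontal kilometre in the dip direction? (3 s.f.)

52.4 m

drop per km = 1000 × tan 3° = 1000 × 0.0524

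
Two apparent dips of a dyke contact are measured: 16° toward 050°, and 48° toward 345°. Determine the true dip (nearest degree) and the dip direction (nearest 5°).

true dip 48°, dip direction 335°

Each apparent-dip line lies in the plane. As unit vectors (x east, y north, z up), v₁ plunges 16°→050° and v₂ plunges 48°→345°.
n = v₁ × v₂ = (-0.281, 0.595, 0.583) (taken with n_z > 0).
Dip δ = arctan(|n_h|/n_z) = arctan(0.658/0.583) = 48.5°.
Dip direction = azimuth of (n_x, n_y) = atan2(-0.281, 0.595) = 335°.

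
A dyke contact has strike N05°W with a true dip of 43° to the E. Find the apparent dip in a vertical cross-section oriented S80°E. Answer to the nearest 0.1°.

42.0°

The section lies 75° from the strike.
tan(apparent dip) = tan 43° · sin 75° = 0.9007
α = arctan(0.9007) = 42.01°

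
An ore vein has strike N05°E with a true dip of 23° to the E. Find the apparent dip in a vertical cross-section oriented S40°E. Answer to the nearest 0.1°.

16.7°

Angle between strike (N05°E) and section (S40°E): β = 45°.
tan(apparent dip) = tan 23° · sin 45° = 0.3001
α = arctan(0.3001) = 16.71°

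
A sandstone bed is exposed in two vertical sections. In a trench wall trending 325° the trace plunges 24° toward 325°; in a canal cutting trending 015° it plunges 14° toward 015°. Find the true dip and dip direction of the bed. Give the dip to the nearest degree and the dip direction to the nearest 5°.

Represent each trace as a vector plunging at its apparent dip toward its trend (east-north-up frame): v₁ = (-0.524, 0.748, -0.407), v₂ = (0.251, 0.937, -0.242).
The plane normal is n = v₁ × v₂ ∝ (-0.200, 0.229, 0.679).
Dip δ = arctan(|n_h|/n_z) = arctan(0.304/0.679) = 24.1°.
The horizontal component of n points toward azimuth atan2(n_x, n_y) = 319°, the dip direction.

true dip 24°, dip direction 320°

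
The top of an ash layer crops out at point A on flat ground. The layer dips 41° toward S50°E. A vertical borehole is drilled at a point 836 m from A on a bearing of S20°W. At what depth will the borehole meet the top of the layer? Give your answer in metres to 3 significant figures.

The hole lies 70° from the dip direction, so the down-dip offset is 836 × cos 70° = 285.93 m.
Depth = down-dip offset × tan(dip) = 285.93 × tan 41° = 285.93 × 0.8693
Depth = 248.55 m

249 m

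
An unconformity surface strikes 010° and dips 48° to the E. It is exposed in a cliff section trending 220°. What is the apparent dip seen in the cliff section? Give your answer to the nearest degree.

29°

The strike is 010° and the section trends 220°; the acute angle between them is β = 30°.
tan α = tan 48° × sin 30° = 1.1106 × 0.5000 = 0.5553
apparent dip = arctan 0.5553 = 29.04°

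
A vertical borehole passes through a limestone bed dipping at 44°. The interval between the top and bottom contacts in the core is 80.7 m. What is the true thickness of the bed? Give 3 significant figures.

58.1 m

True thickness t = h · cos(dip) = 80.7 × cos 44°
t = 80.7 × 0.7193 = 58.051 m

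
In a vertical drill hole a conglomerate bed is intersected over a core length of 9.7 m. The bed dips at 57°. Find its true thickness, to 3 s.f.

5.28 m

True thickness t = h · cos(dip) = 9.7 × cos 57°
t = 9.7 × 0.5446 = 5.283 m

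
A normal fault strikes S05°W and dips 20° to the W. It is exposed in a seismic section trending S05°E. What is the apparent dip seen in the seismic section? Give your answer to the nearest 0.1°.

3.6°

Angle between strike (S05°W) and section (S05°E): β = 10°.
tan(apparent dip) = tan 20° · sin 10° = 0.0632
α = arctan(0.0632) = 3.62°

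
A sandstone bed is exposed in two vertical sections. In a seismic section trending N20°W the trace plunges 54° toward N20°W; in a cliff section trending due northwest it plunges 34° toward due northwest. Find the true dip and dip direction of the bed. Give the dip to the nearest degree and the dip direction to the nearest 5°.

true dip 63°, dip direction 025°

Represent each trace as a vector plunging at its apparent dip toward its trend (east-north-up frame): v₁ = (-0.201, 0.552, -0.809), v₂ = (-0.586, 0.586, -0.559).
The plane normal is n = v₁ × v₂ ∝ (0.165, 0.362, 0.206).
True dip = arccos(n_z / |n|) = arccos(0.4597) = 62.6°.
Dip direction = atan2(0.165, 0.362) = 25° (azimuth of n's horizontal projection).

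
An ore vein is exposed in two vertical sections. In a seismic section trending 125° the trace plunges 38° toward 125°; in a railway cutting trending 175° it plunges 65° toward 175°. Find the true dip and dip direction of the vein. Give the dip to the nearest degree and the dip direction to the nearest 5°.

Represent each trace as a vector plunging at its apparent dip toward its trend (east-north-up frame): v₁ = (0.646, -0.452, -0.616), v₂ = (0.037, -0.421, -0.906).
n = v₁ × v₂ = (-0.150, -0.562, 0.255) (taken with n_z > 0).
tan δ = √(n_x²+n_y²)/n_z = 0.582/0.255, so δ = 66.3°.
The horizontal component of n points toward azimuth atan2(n_x, n_y) = 195°, the dip direction.

true dip 66°, dip direction 195°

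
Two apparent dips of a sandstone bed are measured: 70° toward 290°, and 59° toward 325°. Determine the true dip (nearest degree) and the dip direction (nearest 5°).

The two traces are lines in the plane: v₁ = (sin 290°·cos 70°, cos 290°·cos 70°, −sin 70°), v₂ = (sin 325°·cos 59°, cos 325°·cos 59°, −sin 59°).
Cross product v₁ × v₂ gives the pole to the plane: n ∝ (-0.296, -0.002, 0.101).
tan δ = √(n_x²+n_y²)/n_z = 0.296/0.101, so δ = 71.2°.
The horizontal component of n points toward azimuth atan2(n_x, n_y) = 270°, the dip direction.

true dip 71°, dip direction 270°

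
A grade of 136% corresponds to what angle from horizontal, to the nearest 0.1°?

53.7°

tan θ = 136/100 = 1.3600
θ = arctan(1.3600) = 53.67°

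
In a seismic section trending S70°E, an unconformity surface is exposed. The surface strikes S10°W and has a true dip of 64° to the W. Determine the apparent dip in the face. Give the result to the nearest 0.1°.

The section lies 80° from the strike.
tan(apparent dip) = tan 64° · sin 80° = 2.0192
α = arctan(2.0192) = 63.65°

63.7°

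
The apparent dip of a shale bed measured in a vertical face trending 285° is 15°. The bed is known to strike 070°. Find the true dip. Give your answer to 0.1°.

25.0°

β = acute angle between strike 070° and section 285° = 35°.
tan(true dip) = tan 15° / sin 35° = 0.4672
δ = arctan(0.4672) = 25.04°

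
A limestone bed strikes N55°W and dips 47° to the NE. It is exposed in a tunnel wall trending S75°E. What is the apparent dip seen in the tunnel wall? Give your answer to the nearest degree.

The section lies 20° from the strike.
tan α = tan 47° × sin 20° = 1.0724 × 0.3420 = 0.3668
apparent dip = arctan 0.3668 = 20.14°

20°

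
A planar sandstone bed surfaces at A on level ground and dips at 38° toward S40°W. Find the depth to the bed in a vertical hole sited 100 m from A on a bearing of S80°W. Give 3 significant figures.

59.8 m

The hole lies 40° from the dip direction, so the down-dip offset is 100 × cos 40° = 76.60 m.
Depth = down-dip offset × tan(dip) = 76.60 × tan 38° = 76.60 × 0.7813
Depth = 59.85 m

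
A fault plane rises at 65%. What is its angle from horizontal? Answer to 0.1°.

tan θ = 65/100 = 0.6500
θ = arctan(0.6500) = 33.02°

33.0°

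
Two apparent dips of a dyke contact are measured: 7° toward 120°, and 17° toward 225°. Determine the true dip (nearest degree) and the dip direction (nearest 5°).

Each apparent-dip line lies in the plane. As unit vectors (x east, y north, z up), v₁ plunges 7°→120° and v₂ plunges 17°→225°.
n = v₁ × v₂ = (-0.063, -0.334, 0.917) (taken with n_z > 0).
tan δ = √(n_x²+n_y²)/n_z = 0.340/0.917, so δ = 20.3°.
Dip direction = azimuth of (n_x, n_y) = atan2(-0.063, -0.334) = 191°.

true dip 20°, dip direction 190°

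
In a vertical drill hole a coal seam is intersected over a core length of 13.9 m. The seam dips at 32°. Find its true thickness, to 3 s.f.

True thickness t = h · cos(dip) = 13.9 × cos 32°
t = 13.9 × 0.8480 = 11.788 m

11.8 m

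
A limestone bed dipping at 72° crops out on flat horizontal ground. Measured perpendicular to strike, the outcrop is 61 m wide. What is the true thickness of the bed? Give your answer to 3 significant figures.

True thickness t = w · sin(dip) = 61 × sin 72°
t = 61 × 0.9511 = 58.014 m

58.0 m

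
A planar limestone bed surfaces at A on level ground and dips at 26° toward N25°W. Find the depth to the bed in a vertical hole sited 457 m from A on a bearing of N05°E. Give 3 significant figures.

193 m

The hole lies 30° from the dip direction, so the down-dip offset is 457 × cos 30° = 395.77 m.
Depth = down-dip offset × tan(dip) = 395.77 × tan 26° = 395.77 × 0.4877
Depth = 193.03 m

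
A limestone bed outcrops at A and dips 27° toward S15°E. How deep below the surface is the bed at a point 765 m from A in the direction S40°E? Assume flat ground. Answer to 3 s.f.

The hole lies 25° from the dip direction, so the down-dip offset is 765 × cos 25° = 693.33 m.
Depth = down-dip offset × tan(dip) = 693.33 × tan 27° = 693.33 × 0.5095
Depth = 353.27 m

353 m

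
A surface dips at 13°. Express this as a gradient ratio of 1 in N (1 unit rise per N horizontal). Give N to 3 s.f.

1 : N means tan θ = 1/N, so N = 1/tan 13° = 1/0.2309

1 in 4.33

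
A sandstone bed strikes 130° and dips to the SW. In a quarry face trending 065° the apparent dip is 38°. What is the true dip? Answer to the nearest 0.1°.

β = acute angle between strike 130° and section 065° = 65°.
tan(true dip) = tan 38° / sin 65° = 0.8621
true dip = arctan 0.8621 = 40.76°

40.8°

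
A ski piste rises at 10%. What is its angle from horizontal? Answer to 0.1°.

5.7°

tan θ = 10/100 = 0.1000
θ = arctan(0.1000) = 5.71°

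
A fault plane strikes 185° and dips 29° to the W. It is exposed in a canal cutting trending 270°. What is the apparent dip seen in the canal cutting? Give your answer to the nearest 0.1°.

The strike is 185° and the section trends 270°; the acute angle between them is β = 85°.
tan(apparent dip) = tan 29° · sin 85° = 0.5522
α = arctan(0.5522) = 28.91°

28.9°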